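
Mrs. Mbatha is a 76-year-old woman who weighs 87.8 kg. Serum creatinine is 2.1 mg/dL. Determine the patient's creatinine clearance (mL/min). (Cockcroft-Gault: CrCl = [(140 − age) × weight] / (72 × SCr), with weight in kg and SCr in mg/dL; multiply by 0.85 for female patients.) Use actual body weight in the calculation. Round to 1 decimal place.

31.6 mL/min

CrCl = (140 − 76) × 87.8 / (72 × 2.1) × 0.85 = 5619.2 / 151.20 × 0.85 ≈ 31.6 mL/min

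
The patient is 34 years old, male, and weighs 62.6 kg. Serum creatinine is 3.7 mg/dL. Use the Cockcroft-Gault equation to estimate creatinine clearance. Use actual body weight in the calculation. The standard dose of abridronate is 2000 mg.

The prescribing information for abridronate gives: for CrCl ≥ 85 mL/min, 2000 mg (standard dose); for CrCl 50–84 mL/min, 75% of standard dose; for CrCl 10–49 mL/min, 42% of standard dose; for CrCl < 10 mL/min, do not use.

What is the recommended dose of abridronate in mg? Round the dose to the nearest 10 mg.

840 mg

CrCl = (140 − 34) × 62.6 / (72 × 3.7) = 6635.6 / 266.40 ≈ 24.9 mL/min
CrCl ≈ 25 mL/min → bracket 10–49 mL/min.
42% of 2000 mg = 840 mg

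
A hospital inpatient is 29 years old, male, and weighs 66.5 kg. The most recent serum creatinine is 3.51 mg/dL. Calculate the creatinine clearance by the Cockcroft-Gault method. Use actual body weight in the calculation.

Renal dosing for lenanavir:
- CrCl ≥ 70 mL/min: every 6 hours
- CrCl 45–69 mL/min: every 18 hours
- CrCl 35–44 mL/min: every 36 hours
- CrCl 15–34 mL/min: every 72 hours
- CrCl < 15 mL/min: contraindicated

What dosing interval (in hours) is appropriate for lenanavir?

every 72 hours

CrCl = (140 − 29) × 66.5 / (72 × 3.51) = 7381.5 / 252.72 ≈ 29.2 mL/min
CrCl ≈ 29 mL/min → bracket 15–34 mL/min → every 72 hours.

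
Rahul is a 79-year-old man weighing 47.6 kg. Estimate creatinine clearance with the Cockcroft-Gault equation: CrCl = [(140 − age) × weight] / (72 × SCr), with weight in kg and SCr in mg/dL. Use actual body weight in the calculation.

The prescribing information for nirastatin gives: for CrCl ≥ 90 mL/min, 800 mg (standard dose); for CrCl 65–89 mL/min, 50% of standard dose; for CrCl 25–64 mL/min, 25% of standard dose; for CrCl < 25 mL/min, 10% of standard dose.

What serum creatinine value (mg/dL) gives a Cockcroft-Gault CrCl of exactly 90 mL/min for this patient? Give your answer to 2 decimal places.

0.45 mg/dL

Standard dose requires CrCl ≥ 90 mL/min.
Set (140 − 79) × 47.6 / (72 × SCr) = 90
SCr = (140 − 79) × 47.6 / (72 × 90) = 0.448 mg/dL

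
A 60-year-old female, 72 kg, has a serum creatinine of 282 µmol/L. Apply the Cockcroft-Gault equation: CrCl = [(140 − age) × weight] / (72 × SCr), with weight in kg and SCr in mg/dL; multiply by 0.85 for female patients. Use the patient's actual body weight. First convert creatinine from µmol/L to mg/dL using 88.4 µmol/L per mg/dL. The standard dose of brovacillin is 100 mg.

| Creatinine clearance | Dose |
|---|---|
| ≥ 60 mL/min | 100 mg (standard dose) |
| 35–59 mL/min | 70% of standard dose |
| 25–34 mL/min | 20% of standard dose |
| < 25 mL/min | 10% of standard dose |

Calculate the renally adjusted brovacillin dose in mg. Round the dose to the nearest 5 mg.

SCr = 282 / 88.4 = 3.19 mg/dL
CrCl = (140 − 60) × 72 / (72 × 3.19) × 0.85 = 5760.0 / 229.68 × 0.85 ≈ 21.3 mL/min
CrCl ≈ 21 mL/min → bracket < 25 mL/min.
10% of 100 mg = 10 mg

10 mg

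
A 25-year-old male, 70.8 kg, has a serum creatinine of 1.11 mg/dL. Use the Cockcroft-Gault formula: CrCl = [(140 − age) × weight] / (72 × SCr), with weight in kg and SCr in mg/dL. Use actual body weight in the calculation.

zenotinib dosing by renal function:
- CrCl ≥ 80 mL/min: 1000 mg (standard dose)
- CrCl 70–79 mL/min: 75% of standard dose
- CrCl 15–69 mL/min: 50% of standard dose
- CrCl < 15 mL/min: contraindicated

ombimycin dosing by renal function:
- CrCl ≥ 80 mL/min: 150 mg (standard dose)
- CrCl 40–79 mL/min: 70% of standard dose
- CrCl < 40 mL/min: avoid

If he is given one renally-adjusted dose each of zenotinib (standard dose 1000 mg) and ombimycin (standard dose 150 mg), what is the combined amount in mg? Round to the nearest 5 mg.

CrCl = (140 − 25) × 70.8 / (72 × 1.11) = 8142.0 / 79.92 ≈ 101.9 mL/min
CrCl ≈ 102 mL/min.
zenotinib: ≥ 80 mL/min → 100% of 1000 mg = 1000 mg.
ombimycin: ≥ 80 mL/min → 100% of 150 mg = 150 mg.
Total = 1000 + 150 = 1150 mg.

1150 mg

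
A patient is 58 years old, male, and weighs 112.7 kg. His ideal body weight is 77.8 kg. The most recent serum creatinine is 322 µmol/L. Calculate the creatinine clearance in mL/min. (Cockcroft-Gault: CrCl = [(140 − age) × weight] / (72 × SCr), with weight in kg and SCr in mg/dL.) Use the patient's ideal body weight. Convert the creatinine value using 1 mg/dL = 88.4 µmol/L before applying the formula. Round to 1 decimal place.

24.3 mL/min

SCr = 322 / 88.4 = 3.643 mg/dL
CrCl = (140 − 58) × 77.8 / (72 × 3.643) = 6379.6 / 262.30 ≈ 24.3 mL/min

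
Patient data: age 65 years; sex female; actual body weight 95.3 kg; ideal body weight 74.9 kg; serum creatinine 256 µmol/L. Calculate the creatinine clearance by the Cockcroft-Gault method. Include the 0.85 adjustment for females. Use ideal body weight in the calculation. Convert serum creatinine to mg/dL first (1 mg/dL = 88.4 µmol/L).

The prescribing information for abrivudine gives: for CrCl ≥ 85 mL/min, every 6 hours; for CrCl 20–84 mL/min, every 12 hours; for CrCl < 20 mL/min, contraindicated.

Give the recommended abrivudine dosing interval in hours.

SCr = 256 / 88.4 = 2.896 mg/dL
CrCl = (140 − 65) × 74.9 / (72 × 2.896) × 0.85 = 5617.5 / 208.51 × 0.85 ≈ 22.9 mL/min
CrCl ≈ 23 mL/min → bracket 20–84 mL/min → every 12 hours.

every 12 hours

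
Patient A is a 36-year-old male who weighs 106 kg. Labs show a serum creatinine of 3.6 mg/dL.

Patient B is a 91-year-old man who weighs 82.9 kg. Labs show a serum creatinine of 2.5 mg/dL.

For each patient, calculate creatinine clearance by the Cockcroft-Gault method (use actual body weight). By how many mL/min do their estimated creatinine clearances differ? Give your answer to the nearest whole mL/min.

Patient A: CrCl = (140 − 36) × 106 / (72 × 3.6) = 11024.0 / 259.20 ≈ 42.5 mL/min
Patient B: CrCl = (140 − 91) × 82.9 / (72 × 2.5) = 4062.1 / 180.00 ≈ 22.6 mL/min
|42.5 − 22.6| = 19.9 mL/min

20 mL/min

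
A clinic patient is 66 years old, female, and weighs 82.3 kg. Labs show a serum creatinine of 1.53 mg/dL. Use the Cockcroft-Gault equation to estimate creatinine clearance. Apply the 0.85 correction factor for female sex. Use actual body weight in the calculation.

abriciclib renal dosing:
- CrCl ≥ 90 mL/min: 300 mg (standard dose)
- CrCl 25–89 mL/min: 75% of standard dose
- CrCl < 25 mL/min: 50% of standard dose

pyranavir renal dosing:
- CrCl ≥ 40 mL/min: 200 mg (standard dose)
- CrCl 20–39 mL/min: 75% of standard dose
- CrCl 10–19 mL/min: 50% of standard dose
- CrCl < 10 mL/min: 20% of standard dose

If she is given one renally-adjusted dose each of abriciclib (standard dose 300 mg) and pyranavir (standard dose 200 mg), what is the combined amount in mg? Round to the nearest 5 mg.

CrCl = (140 − 66) × 82.3 / (72 × 1.53) × 0.85 = 6090.2 / 110.16 × 0.85 ≈ 47.0 mL/min
CrCl ≈ 47 mL/min.
abriciclib: 25–89 mL/min → 75% of 300 mg = 225 mg.
pyranavir: ≥ 40 mL/min → 100% of 200 mg = 200 mg.
Total = 225 + 200 = 425 mg.

425 mg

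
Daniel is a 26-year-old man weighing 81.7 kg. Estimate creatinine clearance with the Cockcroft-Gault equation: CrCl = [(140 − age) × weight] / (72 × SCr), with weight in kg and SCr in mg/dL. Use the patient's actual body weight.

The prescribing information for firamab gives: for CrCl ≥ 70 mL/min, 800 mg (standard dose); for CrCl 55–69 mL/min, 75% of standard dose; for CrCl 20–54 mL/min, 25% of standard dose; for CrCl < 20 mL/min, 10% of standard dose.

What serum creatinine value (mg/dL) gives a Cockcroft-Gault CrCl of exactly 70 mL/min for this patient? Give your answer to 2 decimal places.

Standard dose requires CrCl ≥ 70 mL/min.
Set (140 − 26) × 81.7 / (72 × SCr) = 70
SCr = (140 − 26) × 81.7 / (72 × 70) = 1.848 mg/dL

1.85 mg/dL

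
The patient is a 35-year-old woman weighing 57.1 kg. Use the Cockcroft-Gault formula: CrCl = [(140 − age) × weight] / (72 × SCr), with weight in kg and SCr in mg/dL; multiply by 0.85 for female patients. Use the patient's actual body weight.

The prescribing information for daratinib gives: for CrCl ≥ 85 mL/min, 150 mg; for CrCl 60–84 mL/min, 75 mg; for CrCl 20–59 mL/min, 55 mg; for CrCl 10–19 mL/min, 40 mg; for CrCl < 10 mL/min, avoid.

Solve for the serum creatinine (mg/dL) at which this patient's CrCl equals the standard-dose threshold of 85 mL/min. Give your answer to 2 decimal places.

0.83 mg/dL

Standard dose requires CrCl ≥ 85 mL/min.
Set (140 − 35) × 57.1 × 0.85 / (72 × SCr) = 85
SCr = (140 − 35) × 57.1 × 0.85 / (72 × 85) = 0.833 mg/dL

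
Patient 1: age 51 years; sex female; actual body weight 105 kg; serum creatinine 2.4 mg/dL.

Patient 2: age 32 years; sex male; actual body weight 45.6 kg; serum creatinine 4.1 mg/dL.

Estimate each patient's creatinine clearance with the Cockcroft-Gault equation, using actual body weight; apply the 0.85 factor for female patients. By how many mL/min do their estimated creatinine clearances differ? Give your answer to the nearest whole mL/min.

Patient 1: CrCl = (140 − 51) × 105 / (72 × 2.4) × 0.85 = 9345.0 / 172.80 × 0.85 ≈ 46.0 mL/min
Patient 2: CrCl = (140 − 32) × 45.6 / (72 × 4.1) = 4924.8 / 295.20 ≈ 16.7 mL/min
|46.0 − 16.7| = 29.3 mL/min

29 mL/min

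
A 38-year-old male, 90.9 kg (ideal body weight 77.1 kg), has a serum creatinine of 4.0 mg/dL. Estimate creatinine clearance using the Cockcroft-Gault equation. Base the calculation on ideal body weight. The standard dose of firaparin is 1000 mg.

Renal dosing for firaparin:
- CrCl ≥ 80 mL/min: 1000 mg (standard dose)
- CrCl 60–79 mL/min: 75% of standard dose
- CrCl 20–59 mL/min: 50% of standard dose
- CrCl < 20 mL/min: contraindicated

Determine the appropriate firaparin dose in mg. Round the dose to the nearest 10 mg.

500 mg

CrCl = (140 − 38) × 77.1 / (72 × 4) = 7864.2 / 288.00 ≈ 27.3 mL/min
CrCl ≈ 27 mL/min → bracket 20–59 mL/min.
50% of 1000 mg = 500 mg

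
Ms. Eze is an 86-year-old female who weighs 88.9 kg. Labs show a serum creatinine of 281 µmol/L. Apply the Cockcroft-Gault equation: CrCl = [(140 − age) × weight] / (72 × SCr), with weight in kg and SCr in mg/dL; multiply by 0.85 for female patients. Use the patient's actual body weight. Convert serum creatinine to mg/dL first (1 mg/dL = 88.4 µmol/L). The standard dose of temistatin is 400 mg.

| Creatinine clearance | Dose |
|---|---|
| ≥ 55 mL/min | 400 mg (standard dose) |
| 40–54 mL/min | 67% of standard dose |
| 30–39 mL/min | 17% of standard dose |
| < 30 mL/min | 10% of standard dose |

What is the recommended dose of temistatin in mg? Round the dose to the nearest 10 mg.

40 mg

SCr = 281 / 88.4 = 3.179 mg/dL
CrCl = (140 − 86) × 88.9 / (72 × 3.179) × 0.85 = 4800.6 / 228.89 × 0.85 ≈ 17.8 mL/min
CrCl ≈ 18 mL/min → bracket < 30 mL/min.
10% of 400 mg = 40 mg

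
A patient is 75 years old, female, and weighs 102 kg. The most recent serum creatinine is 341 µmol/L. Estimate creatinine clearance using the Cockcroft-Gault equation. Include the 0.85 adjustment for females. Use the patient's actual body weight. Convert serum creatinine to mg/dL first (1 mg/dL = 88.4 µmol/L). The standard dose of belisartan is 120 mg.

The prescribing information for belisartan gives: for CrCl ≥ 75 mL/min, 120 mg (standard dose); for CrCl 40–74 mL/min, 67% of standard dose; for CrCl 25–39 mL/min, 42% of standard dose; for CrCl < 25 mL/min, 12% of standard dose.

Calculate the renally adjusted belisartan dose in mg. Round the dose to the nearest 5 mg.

15 mg

SCr = 341 / 88.4 = 3.857 mg/dL
CrCl = (140 − 75) × 102 / (72 × 3.857) × 0.85 = 6630.0 / 277.70 × 0.85 ≈ 20.3 mL/min
CrCl ≈ 20 mL/min → bracket < 25 mL/min.
12% of 120 mg = 14.4 mg → 15 mg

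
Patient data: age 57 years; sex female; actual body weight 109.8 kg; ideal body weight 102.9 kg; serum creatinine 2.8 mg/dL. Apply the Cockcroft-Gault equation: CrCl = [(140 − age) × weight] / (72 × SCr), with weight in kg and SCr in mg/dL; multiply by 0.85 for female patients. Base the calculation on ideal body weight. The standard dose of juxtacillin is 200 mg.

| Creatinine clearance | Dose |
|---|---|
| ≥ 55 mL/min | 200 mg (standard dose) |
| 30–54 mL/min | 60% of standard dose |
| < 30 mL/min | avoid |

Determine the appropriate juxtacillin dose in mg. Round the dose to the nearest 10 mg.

120 mg

CrCl = (140 − 57) × 102.9 / (72 × 2.8) × 0.85 = 8540.7 / 201.60 × 0.85 ≈ 36.0 mL/min
CrCl ≈ 36 mL/min → bracket 30–54 mL/min.
60% of 200 mg = 120 mg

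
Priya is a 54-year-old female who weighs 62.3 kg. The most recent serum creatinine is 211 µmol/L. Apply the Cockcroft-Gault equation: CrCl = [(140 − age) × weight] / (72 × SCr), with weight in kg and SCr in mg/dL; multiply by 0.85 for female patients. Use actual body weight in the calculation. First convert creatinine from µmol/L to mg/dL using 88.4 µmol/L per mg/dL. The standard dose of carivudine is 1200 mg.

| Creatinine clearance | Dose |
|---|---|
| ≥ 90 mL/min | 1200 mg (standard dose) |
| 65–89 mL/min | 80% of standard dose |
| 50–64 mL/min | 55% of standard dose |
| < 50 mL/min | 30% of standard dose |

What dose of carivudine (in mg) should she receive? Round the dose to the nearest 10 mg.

360 mg

SCr = 211 / 88.4 = 2.387 mg/dL
CrCl = (140 − 54) × 62.3 / (72 × 2.387) × 0.85 = 5357.8 / 171.86 × 0.85 ≈ 26.5 mL/min
CrCl ≈ 26 mL/min → bracket < 50 mL/min.
30% of 1200 mg = 360 mg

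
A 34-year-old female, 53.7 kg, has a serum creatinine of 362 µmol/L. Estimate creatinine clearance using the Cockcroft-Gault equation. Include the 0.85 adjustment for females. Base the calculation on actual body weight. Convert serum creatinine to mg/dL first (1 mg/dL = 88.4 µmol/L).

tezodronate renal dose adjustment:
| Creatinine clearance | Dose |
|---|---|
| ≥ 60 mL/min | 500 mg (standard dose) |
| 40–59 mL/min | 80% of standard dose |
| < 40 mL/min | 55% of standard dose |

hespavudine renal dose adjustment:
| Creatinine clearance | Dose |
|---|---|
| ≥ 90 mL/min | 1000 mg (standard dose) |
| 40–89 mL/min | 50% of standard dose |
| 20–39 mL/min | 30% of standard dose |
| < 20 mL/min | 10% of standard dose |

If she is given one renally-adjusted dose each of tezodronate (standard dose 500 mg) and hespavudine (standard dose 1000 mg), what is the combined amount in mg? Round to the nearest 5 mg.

SCr = 362 / 88.4 = 4.095 mg/dL
CrCl = (140 − 34) × 53.7 / (72 × 4.095) × 0.85 = 5692.2 / 294.84 × 0.85 ≈ 16.4 mL/min
CrCl ≈ 16 mL/min.
tezodronate: < 40 mL/min → 55% of 500 mg = 275 mg.
hespavudine: < 20 mL/min → 10% of 1000 mg = 100 mg.
Total = 275 + 100 = 375 mg.

375 mg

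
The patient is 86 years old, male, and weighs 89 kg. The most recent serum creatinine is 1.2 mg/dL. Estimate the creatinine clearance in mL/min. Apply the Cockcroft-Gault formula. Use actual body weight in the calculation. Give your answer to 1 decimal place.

55.6 mL/min

CrCl = (140 − 86) × 89 / (72 × 1.2) = 4806.0 / 86.40 ≈ 55.6 mL/min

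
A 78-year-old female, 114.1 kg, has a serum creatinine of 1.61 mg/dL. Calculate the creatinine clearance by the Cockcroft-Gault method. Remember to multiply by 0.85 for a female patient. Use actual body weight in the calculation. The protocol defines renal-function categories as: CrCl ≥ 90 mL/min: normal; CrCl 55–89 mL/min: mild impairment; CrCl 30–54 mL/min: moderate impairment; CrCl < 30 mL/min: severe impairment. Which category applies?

CrCl = (140 − 78) × 114.1 / (72 × 1.61) × 0.85 = 7074.2 / 115.92 × 0.85 ≈ 51.9 mL/min
52 mL/min falls in the 'moderate impairment' range.

moderate impairment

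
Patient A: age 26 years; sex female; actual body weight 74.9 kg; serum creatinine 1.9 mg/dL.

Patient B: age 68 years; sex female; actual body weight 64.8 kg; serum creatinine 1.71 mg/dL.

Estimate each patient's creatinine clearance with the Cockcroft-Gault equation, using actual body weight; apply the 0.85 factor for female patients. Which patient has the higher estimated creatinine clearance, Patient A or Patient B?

Patient A

Patient A: CrCl = (140 − 26) × 74.9 / (72 × 1.9) × 0.85 = 8538.6 / 136.80 × 0.85 ≈ 53.1 mL/min
Patient B: CrCl = (140 − 68) × 64.8 / (72 × 1.71) × 0.85 = 4665.6 / 123.12 × 0.85 ≈ 32.2 mL/min
53.1 vs 32.2 mL/min → Patient A is higher.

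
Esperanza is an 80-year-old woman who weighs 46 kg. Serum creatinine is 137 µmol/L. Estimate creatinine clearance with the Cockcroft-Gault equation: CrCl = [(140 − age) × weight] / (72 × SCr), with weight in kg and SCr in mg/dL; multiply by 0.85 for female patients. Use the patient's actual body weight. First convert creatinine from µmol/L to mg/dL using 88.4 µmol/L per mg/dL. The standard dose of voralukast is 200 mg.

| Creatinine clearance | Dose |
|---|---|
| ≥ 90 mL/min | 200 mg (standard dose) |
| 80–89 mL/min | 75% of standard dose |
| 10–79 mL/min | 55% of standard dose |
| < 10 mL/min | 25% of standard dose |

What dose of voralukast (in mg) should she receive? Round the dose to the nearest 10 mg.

SCr = 137 / 88.4 = 1.55 mg/dL
CrCl = (140 − 80) × 46 / (72 × 1.55) × 0.85 = 2760.0 / 111.60 × 0.85 ≈ 21.0 mL/min
CrCl ≈ 21 mL/min → bracket 10–79 mL/min.
55% of 200 mg = 110 mg

110 mg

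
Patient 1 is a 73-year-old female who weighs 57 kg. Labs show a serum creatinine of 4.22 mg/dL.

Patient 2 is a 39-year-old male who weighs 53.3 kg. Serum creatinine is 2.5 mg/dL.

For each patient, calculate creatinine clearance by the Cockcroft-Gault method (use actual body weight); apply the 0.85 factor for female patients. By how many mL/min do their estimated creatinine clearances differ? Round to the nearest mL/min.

Patient 1: CrCl = (140 − 73) × 57 / (72 × 4.22) × 0.85 = 3819.0 / 303.84 × 0.85 ≈ 10.7 mL/min
Patient 2: CrCl = (140 − 39) × 53.3 / (72 × 2.5) = 5383.3 / 180.00 ≈ 29.9 mL/min
|10.7 − 29.9| = 19.2 mL/min

19 mL/min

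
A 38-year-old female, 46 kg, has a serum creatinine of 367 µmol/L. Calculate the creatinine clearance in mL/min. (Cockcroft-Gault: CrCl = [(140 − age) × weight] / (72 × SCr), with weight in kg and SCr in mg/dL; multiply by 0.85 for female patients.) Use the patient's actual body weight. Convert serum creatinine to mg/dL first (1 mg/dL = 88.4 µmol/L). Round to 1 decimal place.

SCr = 367 / 88.4 = 4.152 mg/dL
CrCl = (140 − 38) × 46 / (72 × 4.152) × 0.85 = 4692.0 / 298.94 × 0.85 ≈ 13.3 mL/min

13.3 mL/min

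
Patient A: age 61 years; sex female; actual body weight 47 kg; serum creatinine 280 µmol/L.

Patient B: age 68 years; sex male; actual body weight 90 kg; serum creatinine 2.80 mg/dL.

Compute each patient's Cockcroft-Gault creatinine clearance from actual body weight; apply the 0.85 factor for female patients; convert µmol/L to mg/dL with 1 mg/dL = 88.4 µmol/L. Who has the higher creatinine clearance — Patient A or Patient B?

Patient B

Patient A: SCr = 280 / 88.4 = 3.167 mg/dL
Patient A: CrCl = (140 − 61) × 47 / (72 × 3.167) × 0.85 = 3713.0 / 228.02 × 0.85 ≈ 13.8 mL/min
Patient B: CrCl = (140 − 68) × 90 / (72 × 2.8) = 6480.0 / 201.60 ≈ 32.1 mL/min
13.8 vs 32.1 mL/min → Patient B is higher.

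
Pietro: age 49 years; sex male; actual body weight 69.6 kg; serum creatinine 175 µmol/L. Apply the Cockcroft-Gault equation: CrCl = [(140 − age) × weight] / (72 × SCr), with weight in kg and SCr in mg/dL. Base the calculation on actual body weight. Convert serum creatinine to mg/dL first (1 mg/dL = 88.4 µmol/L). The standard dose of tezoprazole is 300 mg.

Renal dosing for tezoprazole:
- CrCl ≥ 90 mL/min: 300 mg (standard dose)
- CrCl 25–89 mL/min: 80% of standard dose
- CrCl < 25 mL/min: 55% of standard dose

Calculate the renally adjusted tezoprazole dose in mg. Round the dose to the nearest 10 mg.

240 mg

SCr = 175 / 88.4 = 1.98 mg/dL
CrCl = (140 − 49) × 69.6 / (72 × 1.98) = 6333.6 / 142.56 ≈ 44.4 mL/min
CrCl ≈ 44 mL/min → bracket 25–89 mL/min.
80% of 300 mg = 240 mg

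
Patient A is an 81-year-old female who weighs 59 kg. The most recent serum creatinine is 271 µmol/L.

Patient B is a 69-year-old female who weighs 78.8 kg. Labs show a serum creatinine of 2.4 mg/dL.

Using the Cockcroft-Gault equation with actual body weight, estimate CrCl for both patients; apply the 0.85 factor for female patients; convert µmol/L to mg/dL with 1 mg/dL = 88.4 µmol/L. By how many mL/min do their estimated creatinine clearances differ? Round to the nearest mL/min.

14 mL/min

Patient A: SCr = 271 / 88.4 = 3.066 mg/dL
Patient A: CrCl = (140 − 81) × 59 / (72 × 3.066) × 0.85 = 3481.0 / 220.75 × 0.85 ≈ 13.4 mL/min
Patient B: CrCl = (140 − 69) × 78.8 / (72 × 2.4) × 0.85 = 5594.8 / 172.80 × 0.85 ≈ 27.5 mL/min
|13.4 − 27.5| = 14.1 mL/min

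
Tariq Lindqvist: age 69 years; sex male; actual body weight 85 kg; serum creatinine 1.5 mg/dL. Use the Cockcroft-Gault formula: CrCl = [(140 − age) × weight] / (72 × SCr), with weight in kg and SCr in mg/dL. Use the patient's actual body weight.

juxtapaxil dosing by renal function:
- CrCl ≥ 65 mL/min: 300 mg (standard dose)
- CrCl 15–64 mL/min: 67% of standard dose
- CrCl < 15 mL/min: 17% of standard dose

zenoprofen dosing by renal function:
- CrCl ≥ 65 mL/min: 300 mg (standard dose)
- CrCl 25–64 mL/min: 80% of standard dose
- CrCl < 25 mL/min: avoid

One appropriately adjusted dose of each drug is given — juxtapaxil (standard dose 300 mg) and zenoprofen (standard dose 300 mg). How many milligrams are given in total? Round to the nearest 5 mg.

CrCl = (140 − 69) × 85 / (72 × 1.5) = 6035.0 / 108.00 ≈ 55.9 mL/min
CrCl ≈ 56 mL/min.
juxtapaxil: 15–64 mL/min → 67% of 300 mg = 201 mg.
zenoprofen: 25–64 mL/min → 80% of 300 mg = 240 mg.
Total = 201 + 240 = 441 mg.

440 mg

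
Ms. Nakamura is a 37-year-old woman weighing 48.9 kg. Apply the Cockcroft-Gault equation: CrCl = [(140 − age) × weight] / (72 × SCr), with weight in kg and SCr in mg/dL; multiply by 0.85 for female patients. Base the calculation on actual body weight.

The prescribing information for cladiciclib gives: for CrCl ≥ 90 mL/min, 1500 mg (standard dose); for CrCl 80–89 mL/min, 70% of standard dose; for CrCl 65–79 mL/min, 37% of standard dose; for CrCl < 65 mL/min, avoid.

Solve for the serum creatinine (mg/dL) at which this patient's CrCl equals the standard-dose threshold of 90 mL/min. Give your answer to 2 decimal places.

Standard dose requires CrCl ≥ 90 mL/min.
Set (140 − 37) × 48.9 × 0.85 / (72 × SCr) = 90
SCr = (140 − 37) × 48.9 × 0.85 / (72 × 90) = 0.661 mg/dL

0.66 mg/dL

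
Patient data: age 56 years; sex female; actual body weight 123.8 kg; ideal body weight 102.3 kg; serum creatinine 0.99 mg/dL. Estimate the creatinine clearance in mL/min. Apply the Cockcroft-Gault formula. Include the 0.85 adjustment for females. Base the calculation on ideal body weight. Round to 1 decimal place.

102.5 mL/min

CrCl = (140 − 56) × 102.3 / (72 × 0.99) × 0.85 = 8593.2 / 71.28 × 0.85 ≈ 102.5 mL/min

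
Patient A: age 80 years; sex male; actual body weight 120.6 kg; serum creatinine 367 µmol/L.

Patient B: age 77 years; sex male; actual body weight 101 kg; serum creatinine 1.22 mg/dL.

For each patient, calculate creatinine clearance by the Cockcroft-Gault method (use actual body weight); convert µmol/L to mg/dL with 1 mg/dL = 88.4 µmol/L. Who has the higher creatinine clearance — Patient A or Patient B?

Patient B

Patient A: SCr = 367 / 88.4 = 4.152 mg/dL
Patient A: CrCl = (140 − 80) × 120.6 / (72 × 4.152) = 7236.0 / 298.94 ≈ 24.2 mL/min
Patient B: CrCl = (140 − 77) × 101 / (72 × 1.22) = 6363.0 / 87.84 ≈ 72.4 mL/min
24.2 vs 72.4 mL/min → Patient B is higher.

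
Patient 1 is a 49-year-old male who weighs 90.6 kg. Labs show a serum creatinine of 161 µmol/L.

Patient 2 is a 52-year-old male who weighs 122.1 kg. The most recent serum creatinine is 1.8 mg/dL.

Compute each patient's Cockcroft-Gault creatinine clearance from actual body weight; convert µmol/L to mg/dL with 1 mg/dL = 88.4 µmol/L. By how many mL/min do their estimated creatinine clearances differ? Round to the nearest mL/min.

20 mL/min

Patient 1: SCr = 161 / 88.4 = 1.821 mg/dL
Patient 1: CrCl = (140 − 49) × 90.6 / (72 × 1.821) = 8244.6 / 131.11 ≈ 62.9 mL/min
Patient 2: CrCl = (140 − 52) × 122.1 / (72 × 1.8) = 10744.8 / 129.60 ≈ 82.9 mL/min
|62.9 − 82.9| = 20.0 mL/min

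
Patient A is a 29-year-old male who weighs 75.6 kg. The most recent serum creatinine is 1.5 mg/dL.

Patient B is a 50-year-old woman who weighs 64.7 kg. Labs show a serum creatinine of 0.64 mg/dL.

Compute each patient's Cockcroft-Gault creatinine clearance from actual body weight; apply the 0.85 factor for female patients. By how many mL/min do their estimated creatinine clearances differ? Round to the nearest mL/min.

30 mL/min

Patient A: CrCl = (140 − 29) × 75.6 / (72 × 1.5) = 8391.6 / 108.00 ≈ 77.7 mL/min
Patient B: CrCl = (140 − 50) × 64.7 / (72 × 0.64) × 0.85 = 5823.0 / 46.08 × 0.85 ≈ 107.4 mL/min
|77.7 − 107.4| = 29.7 mL/min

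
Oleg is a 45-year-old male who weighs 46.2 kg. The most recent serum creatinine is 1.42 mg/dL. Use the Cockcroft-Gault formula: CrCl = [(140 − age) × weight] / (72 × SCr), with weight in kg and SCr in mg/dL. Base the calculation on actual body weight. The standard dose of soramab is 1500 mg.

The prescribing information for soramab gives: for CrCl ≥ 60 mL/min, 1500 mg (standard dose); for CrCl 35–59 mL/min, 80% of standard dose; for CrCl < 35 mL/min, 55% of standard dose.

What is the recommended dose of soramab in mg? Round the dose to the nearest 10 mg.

1200 mg

CrCl = (140 − 45) × 46.2 / (72 × 1.42) = 4389.0 / 102.24 ≈ 42.9 mL/min
CrCl ≈ 43 mL/min → bracket 35–59 mL/min.
80% of 1500 mg = 1200 mg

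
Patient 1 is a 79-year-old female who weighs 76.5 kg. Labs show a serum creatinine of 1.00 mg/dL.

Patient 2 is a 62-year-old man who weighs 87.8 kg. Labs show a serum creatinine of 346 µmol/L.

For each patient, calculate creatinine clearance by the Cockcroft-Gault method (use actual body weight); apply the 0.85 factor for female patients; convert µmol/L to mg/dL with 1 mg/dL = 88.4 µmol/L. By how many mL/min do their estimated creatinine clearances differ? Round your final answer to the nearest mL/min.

Patient 1: CrCl = (140 − 79) × 76.5 / (72 × 1) × 0.85 = 4666.5 / 72.00 × 0.85 ≈ 55.1 mL/min
Patient 2: SCr = 346 / 88.4 = 3.914 mg/dL
Patient 2: CrCl = (140 − 62) × 87.8 / (72 × 3.914) = 6848.4 / 281.81 ≈ 24.3 mL/min
|55.1 − 24.3| = 30.8 mL/min

31 mL/min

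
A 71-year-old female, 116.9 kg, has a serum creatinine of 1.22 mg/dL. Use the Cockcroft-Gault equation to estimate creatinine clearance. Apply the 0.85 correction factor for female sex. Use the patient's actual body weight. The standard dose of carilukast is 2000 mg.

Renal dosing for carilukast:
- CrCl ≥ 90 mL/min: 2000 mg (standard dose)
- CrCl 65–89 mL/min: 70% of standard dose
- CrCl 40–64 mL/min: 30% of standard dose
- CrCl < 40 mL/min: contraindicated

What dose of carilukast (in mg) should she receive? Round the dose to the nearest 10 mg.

CrCl = (140 − 71) × 116.9 / (72 × 1.22) × 0.85 = 8066.1 / 87.84 × 0.85 ≈ 78.1 mL/min
CrCl ≈ 78 mL/min → bracket 65–89 mL/min.
70% of 2000 mg = 1400 mg

1400 mg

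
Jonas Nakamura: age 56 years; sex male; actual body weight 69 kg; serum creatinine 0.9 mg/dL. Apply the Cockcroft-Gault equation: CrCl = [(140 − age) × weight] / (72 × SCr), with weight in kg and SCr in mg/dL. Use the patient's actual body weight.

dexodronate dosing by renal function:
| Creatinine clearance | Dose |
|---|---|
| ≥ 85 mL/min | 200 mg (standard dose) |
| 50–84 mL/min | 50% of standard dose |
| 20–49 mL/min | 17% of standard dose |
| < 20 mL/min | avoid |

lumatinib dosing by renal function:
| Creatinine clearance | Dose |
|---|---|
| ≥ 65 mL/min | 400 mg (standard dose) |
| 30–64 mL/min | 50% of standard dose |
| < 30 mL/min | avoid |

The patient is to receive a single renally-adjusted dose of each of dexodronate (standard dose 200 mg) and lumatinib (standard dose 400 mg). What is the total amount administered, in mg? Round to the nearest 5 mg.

600 mg

CrCl = (140 − 56) × 69 / (72 × 0.9) = 5796.0 / 64.80 ≈ 89.4 mL/min
CrCl ≈ 89 mL/min.
dexodronate: ≥ 85 mL/min → 100% of 200 mg = 200 mg.
lumatinib: ≥ 65 mL/min → 100% of 400 mg = 400 mg.
Total = 200 + 400 = 600 mg.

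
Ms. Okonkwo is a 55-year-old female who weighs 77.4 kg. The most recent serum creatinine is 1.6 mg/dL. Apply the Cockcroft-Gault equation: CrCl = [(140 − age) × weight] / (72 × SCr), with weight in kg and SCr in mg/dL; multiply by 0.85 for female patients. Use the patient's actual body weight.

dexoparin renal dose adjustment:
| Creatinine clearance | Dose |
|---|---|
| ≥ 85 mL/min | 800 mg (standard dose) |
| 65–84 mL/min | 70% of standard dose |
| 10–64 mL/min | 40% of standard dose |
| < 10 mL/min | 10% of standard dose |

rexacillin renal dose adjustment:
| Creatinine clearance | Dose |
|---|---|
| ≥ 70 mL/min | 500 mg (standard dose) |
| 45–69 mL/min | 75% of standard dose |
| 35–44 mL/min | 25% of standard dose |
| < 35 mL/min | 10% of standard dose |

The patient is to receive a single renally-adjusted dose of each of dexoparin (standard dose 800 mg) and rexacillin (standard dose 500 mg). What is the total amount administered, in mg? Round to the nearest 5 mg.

695 mg

CrCl = (140 − 55) × 77.4 / (72 × 1.6) × 0.85 = 6579.0 / 115.20 × 0.85 ≈ 48.5 mL/min
CrCl ≈ 49 mL/min.
dexoparin: 10–64 mL/min → 40% of 800 mg = 320 mg.
rexacillin: 45–69 mL/min → 75% of 500 mg = 375 mg.
Total = 320 + 375 = 695 mg.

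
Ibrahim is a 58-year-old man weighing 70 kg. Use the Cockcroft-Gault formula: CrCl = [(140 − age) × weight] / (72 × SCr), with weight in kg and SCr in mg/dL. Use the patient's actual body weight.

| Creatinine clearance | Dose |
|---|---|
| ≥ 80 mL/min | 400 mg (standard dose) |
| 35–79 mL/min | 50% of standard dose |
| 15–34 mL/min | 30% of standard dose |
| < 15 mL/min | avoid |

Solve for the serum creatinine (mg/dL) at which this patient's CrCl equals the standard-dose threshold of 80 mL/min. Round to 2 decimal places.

Standard dose requires CrCl ≥ 80 mL/min.
Set (140 − 58) × 70 / (72 × SCr) = 80
SCr = (140 − 58) × 70 / (72 × 80) = 0.997 mg/dL

1.00 mg/dL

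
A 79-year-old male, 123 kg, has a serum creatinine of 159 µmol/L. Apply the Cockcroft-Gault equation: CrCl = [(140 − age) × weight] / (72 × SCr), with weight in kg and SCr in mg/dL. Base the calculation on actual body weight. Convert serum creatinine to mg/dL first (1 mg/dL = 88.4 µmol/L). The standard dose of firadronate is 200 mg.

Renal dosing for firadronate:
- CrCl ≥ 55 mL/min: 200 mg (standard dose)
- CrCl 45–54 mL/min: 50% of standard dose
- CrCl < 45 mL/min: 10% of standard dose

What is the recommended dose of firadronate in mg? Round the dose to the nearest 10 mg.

SCr = 159 / 88.4 = 1.799 mg/dL
CrCl = (140 − 79) × 123 / (72 × 1.799) = 7503.0 / 129.53 ≈ 57.9 mL/min
CrCl ≈ 58 mL/min → bracket ≥ 55 mL/min.
100% of 200 mg = 200 mg

200 mg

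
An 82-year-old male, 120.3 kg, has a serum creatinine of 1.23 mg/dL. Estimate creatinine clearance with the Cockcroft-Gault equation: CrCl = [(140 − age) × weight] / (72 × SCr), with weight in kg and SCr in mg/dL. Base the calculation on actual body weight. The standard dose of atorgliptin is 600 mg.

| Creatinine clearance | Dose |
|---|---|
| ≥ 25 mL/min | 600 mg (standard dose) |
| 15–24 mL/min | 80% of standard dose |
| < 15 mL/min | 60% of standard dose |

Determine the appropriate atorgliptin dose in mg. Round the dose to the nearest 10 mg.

600 mg

CrCl = (140 − 82) × 120.3 / (72 × 1.23) = 6977.4 / 88.56 ≈ 78.8 mL/min
CrCl ≈ 79 mL/min → bracket ≥ 25 mL/min.
100% of 600 mg = 600 mg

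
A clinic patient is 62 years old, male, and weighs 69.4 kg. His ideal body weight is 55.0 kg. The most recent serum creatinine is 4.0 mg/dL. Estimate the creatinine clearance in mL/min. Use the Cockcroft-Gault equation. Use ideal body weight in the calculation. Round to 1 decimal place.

CrCl = (140 − 62) × 55 / (72 × 4) = 4290.0 / 288.00 ≈ 14.9 mL/min

14.9 mL/min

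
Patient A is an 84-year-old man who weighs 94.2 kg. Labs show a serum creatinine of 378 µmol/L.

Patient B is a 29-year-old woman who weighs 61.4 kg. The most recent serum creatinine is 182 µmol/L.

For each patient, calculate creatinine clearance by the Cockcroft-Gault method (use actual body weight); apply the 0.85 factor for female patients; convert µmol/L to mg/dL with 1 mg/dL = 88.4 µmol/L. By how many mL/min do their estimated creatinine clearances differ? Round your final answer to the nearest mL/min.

22 mL/min

Patient A: SCr = 378 / 88.4 = 4.276 mg/dL
Patient A: CrCl = (140 − 84) × 94.2 / (72 × 4.276) = 5275.2 / 307.87 ≈ 17.1 mL/min
Patient B: SCr = 182 / 88.4 = 2.059 mg/dL
Patient B: CrCl = (140 − 29) × 61.4 / (72 × 2.059) × 0.85 = 6815.4 / 148.25 × 0.85 ≈ 39.1 mL/min
|17.1 − 39.1| = 22.0 mL/min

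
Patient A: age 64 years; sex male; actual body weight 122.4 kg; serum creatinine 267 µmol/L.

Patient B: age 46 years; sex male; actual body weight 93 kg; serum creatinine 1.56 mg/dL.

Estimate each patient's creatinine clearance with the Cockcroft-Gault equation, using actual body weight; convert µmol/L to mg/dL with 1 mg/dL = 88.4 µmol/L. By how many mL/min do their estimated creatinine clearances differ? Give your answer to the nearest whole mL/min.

Patient A: SCr = 267 / 88.4 = 3.02 mg/dL
Patient A: CrCl = (140 − 64) × 122.4 / (72 × 3.02) = 9302.4 / 217.44 ≈ 42.8 mL/min
Patient B: CrCl = (140 − 46) × 93 / (72 × 1.56) = 8742.0 / 112.32 ≈ 77.8 mL/min
|42.8 − 77.8| = 35.0 mL/min

35 mL/min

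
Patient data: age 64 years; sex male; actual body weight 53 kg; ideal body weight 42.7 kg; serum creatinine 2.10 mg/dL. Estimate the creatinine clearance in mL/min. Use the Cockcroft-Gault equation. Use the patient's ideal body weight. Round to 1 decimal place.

21.5 mL/min

CrCl = (140 − 64) × 42.7 / (72 × 2.1) = 3245.2 / 151.20 ≈ 21.5 mL/min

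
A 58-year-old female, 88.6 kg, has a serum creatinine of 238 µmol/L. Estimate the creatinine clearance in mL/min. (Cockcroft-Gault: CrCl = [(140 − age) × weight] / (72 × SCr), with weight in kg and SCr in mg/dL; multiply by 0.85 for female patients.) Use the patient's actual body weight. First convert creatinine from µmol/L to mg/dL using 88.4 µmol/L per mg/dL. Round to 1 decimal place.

31.9 mL/min

SCr = 238 / 88.4 = 2.692 mg/dL
CrCl = (140 − 58) × 88.6 / (72 × 2.692) × 0.85 = 7265.2 / 193.82 × 0.85 ≈ 31.9 mL/min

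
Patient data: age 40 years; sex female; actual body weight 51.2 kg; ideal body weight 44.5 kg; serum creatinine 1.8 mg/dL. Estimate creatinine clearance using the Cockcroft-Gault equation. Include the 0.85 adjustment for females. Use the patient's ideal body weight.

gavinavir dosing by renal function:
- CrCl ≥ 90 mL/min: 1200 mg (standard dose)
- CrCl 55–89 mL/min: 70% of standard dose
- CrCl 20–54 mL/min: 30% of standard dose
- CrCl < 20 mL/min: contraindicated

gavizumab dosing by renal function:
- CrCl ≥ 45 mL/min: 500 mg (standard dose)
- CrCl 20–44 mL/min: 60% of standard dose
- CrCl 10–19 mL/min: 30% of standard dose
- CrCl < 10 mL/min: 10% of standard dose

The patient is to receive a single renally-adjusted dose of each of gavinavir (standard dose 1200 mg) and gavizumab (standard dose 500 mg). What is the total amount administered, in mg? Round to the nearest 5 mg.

CrCl = (140 − 40) × 44.5 / (72 × 1.8) × 0.85 = 4450.0 / 129.60 × 0.85 ≈ 29.2 mL/min
CrCl ≈ 29 mL/min.
gavinavir: 20–54 mL/min → 30% of 1200 mg = 360 mg.
gavizumab: 20–44 mL/min → 60% of 500 mg = 300 mg.
Total = 360 + 300 = 660 mg.

660 mg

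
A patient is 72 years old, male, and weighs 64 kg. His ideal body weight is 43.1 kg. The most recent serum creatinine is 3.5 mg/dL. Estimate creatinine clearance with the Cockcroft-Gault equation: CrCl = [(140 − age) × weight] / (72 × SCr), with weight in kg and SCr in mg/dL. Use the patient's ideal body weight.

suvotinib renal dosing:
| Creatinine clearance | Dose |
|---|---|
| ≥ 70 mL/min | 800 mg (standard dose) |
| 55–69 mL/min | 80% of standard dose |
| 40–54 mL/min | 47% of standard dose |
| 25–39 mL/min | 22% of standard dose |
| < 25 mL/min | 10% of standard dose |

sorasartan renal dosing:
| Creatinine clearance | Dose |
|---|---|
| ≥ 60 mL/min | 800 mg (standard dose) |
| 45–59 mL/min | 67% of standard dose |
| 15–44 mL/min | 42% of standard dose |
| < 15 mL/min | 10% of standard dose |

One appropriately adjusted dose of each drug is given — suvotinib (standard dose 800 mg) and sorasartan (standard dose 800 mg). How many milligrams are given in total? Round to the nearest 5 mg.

160 mg

CrCl = (140 − 72) × 43.1 / (72 × 3.5) = 2930.8 / 252.00 ≈ 11.6 mL/min
CrCl ≈ 12 mL/min.
suvotinib: < 25 mL/min → 10% of 800 mg = 80 mg.
sorasartan: < 15 mL/min → 10% of 800 mg = 80 mg.
Total = 80 + 80 = 160 mg.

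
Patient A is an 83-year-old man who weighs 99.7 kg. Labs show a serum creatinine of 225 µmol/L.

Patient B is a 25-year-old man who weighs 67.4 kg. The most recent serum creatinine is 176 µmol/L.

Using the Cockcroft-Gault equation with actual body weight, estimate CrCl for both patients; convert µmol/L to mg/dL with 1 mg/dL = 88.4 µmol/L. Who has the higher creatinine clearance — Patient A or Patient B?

Patient B

Patient A: SCr = 225 / 88.4 = 2.545 mg/dL
Patient A: CrCl = (140 − 83) × 99.7 / (72 × 2.545) = 5682.9 / 183.24 ≈ 31.0 mL/min
Patient B: SCr = 176 / 88.4 = 1.991 mg/dL
Patient B: CrCl = (140 − 25) × 67.4 / (72 × 1.991) = 7751.0 / 143.35 ≈ 54.1 mL/min
31.0 vs 54.1 mL/min → Patient B is higher.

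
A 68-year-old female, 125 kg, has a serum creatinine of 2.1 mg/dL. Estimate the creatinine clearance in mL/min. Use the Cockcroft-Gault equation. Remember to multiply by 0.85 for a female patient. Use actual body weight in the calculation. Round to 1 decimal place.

50.6 mL/min

CrCl = (140 − 68) × 125 / (72 × 2.1) × 0.85 = 9000.0 / 151.20 × 0.85 ≈ 50.6 mL/min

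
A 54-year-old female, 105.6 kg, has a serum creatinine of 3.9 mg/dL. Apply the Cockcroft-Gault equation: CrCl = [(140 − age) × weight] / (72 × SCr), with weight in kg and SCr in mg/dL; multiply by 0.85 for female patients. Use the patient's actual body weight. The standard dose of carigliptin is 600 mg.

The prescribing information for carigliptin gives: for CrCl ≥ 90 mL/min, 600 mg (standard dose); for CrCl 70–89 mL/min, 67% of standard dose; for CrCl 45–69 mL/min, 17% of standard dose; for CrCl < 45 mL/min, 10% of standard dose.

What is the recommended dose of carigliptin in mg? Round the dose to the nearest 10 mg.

CrCl = (140 − 54) × 105.6 / (72 × 3.9) × 0.85 = 9081.6 / 280.80 × 0.85 ≈ 27.5 mL/min
CrCl ≈ 27 mL/min → bracket < 45 mL/min.
10% of 600 mg = 60 mg

60 mg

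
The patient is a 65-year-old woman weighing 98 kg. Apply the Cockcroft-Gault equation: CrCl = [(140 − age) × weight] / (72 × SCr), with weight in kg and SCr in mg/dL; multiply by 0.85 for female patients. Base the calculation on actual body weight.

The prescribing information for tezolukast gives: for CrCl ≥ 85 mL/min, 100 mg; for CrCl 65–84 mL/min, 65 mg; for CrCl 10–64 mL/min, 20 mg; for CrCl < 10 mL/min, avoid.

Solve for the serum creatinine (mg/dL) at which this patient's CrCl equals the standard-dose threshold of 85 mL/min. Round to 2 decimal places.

Standard dose requires CrCl ≥ 85 mL/min.
Set (140 − 65) × 98 × 0.85 / (72 × SCr) = 85
SCr = (140 − 65) × 98 × 0.85 / (72 × 85) = 1.021 mg/dL

1.02 mg/dL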